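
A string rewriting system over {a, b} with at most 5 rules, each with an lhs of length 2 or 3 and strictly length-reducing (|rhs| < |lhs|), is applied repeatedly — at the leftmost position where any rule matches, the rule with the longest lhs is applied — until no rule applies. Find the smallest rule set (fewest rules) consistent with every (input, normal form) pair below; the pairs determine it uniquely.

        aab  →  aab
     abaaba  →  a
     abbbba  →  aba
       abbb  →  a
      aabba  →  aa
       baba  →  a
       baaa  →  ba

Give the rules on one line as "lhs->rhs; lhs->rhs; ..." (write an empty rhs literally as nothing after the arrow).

  | aab
  | abaaba => abba => a
  | abbbba => aba
  | abbb => a

baa->b; bab->; bba->; bbb->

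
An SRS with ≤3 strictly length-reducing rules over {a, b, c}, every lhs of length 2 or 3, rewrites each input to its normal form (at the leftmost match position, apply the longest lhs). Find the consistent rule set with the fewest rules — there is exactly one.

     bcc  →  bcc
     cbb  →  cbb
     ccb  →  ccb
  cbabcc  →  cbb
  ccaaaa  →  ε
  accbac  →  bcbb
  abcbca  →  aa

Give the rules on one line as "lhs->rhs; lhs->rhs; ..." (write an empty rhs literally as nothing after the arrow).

abc->a; ac->b; caa->

  | bcc
  | cbb
  | ccb
  | cbabcc => cbac => cbb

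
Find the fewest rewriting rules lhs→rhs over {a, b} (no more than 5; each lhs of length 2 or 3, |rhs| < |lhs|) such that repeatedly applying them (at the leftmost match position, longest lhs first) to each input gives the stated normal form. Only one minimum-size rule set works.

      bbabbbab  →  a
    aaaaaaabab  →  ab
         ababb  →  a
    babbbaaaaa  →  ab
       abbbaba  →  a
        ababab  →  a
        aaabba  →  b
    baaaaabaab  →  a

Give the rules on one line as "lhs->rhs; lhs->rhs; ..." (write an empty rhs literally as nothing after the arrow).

  | bbabbbab => bbbbbab => abbab => abbb => aa => a
  | aaaaaaabab => aaaaaabab => aaaaabab => aaaabab => aaabab => aabab => ab
  | ababb => abbb => aa => a
  | babbbaaaaa => bbbbaaaaa => abaaaaa => abaaaa => abaaa => abaa => aba => ab

aa->a; aab->; ba->b; bbb->a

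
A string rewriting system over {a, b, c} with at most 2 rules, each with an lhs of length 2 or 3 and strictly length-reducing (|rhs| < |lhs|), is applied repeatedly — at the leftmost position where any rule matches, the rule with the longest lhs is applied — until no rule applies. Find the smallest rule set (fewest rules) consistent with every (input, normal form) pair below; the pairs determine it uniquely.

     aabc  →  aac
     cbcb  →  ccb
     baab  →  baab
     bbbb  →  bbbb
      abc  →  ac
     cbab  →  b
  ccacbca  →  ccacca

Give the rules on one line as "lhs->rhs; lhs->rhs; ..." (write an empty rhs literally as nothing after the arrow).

bc->c; cba->

  | aabc => aac
  | cbcb => ccb
  | baab
  | bbbb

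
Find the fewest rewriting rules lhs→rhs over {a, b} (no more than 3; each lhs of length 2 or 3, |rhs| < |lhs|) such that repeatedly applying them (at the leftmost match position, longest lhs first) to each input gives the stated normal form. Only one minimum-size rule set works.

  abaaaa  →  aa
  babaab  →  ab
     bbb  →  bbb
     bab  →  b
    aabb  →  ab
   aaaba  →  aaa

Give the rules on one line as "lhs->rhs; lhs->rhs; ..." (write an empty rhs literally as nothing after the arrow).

aab->a; aba->b; ba->

  | abaaaa => baaa => aa
  | babaab => baab => ab
  | bbb
  | bab => b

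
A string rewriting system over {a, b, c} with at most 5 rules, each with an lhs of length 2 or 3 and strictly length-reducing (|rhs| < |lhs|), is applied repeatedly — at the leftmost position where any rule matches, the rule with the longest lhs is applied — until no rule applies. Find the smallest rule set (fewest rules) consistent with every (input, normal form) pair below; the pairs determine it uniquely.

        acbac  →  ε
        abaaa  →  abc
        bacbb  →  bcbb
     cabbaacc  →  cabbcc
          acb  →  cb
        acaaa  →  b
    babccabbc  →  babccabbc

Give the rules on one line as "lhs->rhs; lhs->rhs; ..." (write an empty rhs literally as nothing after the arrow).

  | acbac => cbac => cbc => ε
  | abaaa => abac => abc
  | bacbb => bcbb
  | cabbaacc => cabbacc => cabbcc

aaa->ac; ac->c; cac->b; cbc->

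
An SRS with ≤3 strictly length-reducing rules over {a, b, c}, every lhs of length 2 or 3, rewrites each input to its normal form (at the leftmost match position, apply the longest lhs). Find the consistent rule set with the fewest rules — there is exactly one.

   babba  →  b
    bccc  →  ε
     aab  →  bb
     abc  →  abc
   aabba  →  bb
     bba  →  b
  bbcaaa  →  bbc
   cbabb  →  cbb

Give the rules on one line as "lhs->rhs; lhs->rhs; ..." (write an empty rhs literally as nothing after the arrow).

  | babba => bba => b
  | bccc => ba => ε
  | aab => bb
  | abc

aa->b; ba->; ccc->a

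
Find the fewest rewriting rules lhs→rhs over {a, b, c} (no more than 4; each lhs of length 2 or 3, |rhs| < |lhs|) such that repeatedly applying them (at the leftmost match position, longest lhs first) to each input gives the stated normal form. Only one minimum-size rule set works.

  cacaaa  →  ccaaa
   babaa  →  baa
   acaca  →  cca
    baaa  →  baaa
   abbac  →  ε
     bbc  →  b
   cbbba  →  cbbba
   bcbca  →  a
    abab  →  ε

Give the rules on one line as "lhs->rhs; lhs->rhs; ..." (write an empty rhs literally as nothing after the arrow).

ab->; ac->c; bc->

  | cacaaa => ccaaa
  | babaa => baa
  | acaca => caca => cca
  | baaa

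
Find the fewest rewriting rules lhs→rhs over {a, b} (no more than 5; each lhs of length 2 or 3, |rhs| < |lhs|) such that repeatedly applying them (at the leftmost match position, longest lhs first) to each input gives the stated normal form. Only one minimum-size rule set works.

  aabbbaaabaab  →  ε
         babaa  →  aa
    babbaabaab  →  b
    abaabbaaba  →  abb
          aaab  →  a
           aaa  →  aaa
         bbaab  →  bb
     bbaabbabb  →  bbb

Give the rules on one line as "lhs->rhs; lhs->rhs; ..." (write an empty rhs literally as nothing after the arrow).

aab->; ba->b; baa->; bab->

  | aabbbaaabaab => bbaaabaab => babaab => aab => ε
  | babaa => aa
  | babbaabaab => baabaab => baab => b
  | abaabbaaba => abbaaba => abba => abb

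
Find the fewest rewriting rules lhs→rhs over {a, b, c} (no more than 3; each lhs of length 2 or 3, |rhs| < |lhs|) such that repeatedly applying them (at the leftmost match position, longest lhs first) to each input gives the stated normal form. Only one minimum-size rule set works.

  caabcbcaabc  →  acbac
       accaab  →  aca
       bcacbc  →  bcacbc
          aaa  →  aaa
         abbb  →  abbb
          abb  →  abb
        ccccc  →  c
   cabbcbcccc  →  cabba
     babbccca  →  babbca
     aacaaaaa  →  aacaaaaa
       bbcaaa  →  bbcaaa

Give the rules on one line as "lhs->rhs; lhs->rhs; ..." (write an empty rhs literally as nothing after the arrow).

  | caabcbcaabc => ccacbcaabc => acbcaabc => acbccac => acbac
  | accaab => aaab => aca
  | bcacbc
  | aaa

aab->ca; bcb->ba; cc->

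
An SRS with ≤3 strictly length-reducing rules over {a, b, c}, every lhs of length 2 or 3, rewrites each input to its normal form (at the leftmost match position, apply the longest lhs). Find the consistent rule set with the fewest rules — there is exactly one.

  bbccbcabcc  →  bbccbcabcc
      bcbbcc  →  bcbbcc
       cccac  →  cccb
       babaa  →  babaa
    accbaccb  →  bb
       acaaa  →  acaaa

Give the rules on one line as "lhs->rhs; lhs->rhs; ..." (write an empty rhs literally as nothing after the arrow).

  | bbccbcabcc
  | bcbbcc
  | cccac => cccb
  | babaa

acc->; cac->cb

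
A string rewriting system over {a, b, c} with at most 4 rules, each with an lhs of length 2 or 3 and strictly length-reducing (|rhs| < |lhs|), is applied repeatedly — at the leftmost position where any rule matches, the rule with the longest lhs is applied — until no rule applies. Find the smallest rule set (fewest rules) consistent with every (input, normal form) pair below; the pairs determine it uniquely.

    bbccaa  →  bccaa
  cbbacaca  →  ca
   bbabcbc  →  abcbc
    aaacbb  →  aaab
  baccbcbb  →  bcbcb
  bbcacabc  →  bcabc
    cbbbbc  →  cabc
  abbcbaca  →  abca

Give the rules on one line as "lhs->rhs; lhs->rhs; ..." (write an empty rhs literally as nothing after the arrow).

  | bbccaa => bccaa
  | cbbacaca => cbacaca => cacaca => cbaca => caca => cba => ca
  | bbabcbc => babcbc => abcbc
  | aaacbb => aabbb => aaab

ac->b; ba->a; bb->b; bbb->ab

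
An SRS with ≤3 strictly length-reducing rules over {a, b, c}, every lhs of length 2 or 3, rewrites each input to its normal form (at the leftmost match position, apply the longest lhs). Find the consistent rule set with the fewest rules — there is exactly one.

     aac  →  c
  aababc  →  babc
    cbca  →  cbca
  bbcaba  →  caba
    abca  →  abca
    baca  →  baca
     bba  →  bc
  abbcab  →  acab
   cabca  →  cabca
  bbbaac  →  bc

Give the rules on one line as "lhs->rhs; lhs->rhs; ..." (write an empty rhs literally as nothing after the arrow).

  | aac => c
  | aababc => babc
  | cbca
  | bbcaba => caba

aa->; bb->; bba->bc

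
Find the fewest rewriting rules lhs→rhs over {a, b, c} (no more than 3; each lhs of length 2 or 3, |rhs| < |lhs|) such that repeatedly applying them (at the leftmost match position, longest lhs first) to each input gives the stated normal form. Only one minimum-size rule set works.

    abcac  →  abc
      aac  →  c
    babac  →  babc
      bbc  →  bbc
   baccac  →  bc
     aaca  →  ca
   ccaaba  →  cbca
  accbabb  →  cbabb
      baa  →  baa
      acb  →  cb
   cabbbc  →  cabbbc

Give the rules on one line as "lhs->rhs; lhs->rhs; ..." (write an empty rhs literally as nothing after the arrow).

aab->bc; ac->c; cc->c

  | abcac => abcc => abc
  | aac => ac => c
  | babac => babc
  | bbc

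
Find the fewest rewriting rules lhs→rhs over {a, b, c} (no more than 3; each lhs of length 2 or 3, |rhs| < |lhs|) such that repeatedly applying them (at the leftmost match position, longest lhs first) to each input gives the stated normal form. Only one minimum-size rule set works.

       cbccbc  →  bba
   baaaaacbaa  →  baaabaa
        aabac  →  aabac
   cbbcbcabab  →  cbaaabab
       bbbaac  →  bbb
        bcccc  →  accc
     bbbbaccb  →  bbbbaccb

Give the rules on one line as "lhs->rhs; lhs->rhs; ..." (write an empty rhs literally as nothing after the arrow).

  | cbccbc => cacbc => bbbc => bba
  | baaaaacbaa => baaabaa
  | aabac
  | cbbcbcabab => cbabcabab => cbaaabab

aac->; bc->a; cac->bb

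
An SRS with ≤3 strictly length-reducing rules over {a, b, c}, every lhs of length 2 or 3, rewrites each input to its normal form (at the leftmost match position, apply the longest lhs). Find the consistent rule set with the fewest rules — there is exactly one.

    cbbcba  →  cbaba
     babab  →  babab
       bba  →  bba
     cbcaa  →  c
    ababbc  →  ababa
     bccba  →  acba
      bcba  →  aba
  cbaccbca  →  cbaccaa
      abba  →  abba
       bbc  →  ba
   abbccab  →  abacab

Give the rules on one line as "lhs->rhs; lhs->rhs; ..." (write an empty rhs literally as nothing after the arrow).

aaa->; bc->a

  | cbbcba => cbaba
  | babab
  | bba
  | cbcaa => caaa => c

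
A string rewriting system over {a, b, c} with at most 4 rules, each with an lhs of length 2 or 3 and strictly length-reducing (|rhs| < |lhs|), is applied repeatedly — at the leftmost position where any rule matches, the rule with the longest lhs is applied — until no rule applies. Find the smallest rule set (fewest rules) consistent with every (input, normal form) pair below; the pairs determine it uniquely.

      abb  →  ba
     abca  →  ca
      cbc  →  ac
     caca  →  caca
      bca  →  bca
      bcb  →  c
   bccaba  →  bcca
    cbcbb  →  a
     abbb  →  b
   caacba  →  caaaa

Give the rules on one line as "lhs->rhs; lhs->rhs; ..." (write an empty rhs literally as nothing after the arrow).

  | abb => ba
  | abca => ca
  | cbc => ac
  | caca

ab->; abb->ba; bcb->c; cb->a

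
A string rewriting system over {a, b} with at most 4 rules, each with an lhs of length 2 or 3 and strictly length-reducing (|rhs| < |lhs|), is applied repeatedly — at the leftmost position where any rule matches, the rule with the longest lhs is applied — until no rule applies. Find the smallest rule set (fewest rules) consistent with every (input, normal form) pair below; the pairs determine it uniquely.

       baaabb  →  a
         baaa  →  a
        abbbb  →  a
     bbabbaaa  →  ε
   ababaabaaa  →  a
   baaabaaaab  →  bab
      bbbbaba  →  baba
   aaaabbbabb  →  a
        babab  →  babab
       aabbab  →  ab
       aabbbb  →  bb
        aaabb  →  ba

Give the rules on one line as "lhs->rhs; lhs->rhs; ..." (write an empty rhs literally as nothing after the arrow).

aa->b; abb->a; baa->; bbb->

  | baaabb => abb => a
  | baaa => a
  | abbbb => abb => a
  | bbabbaaa => bbaaaa => baa => ε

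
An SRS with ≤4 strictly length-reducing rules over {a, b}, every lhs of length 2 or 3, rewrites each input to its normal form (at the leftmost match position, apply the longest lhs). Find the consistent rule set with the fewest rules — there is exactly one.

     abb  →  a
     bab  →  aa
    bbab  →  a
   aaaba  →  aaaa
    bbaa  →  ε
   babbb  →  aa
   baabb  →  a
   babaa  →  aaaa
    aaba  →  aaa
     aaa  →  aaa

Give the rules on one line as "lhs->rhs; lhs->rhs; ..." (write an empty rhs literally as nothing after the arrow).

ab->a; ba->; bab->aa

  | abb => ab => a
  | bab => aa
  | bbab => baa => a
  | aaaba => aaaa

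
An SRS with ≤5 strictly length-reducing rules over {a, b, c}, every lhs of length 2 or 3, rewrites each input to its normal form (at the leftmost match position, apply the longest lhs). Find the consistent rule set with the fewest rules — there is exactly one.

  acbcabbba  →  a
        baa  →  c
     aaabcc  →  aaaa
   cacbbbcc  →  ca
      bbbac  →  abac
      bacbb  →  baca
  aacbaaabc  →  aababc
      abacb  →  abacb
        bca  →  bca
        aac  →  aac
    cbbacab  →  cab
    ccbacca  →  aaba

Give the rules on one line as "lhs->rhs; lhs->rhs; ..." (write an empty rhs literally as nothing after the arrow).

  | acbcabbba => acbcaaba => acbba => acaa => a
  | baa => c
  | aaabcc => aaabb => aaaa
  | cacbbbcc => cacabcc => cacabb => cacaa => ca

baa->c; bb->a; caa->; cc->b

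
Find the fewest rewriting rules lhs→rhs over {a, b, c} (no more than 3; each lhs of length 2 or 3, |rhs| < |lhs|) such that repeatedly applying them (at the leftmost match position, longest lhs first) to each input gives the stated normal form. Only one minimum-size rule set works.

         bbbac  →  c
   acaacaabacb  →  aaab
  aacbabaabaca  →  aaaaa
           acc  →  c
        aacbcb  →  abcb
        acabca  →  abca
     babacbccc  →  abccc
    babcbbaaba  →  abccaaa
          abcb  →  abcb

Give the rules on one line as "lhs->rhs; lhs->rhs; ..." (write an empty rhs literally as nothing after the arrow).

ac->; ba->a; bb->c

  | bbbac => cbac => cac => c
  | acaacaabacb => aacaabacb => aaabacb => aaaacb => aaab
  | aacbabaabaca => ababaabaca => aabaabaca => aaaabaca => aaaaaca => aaaaa
  | acc => c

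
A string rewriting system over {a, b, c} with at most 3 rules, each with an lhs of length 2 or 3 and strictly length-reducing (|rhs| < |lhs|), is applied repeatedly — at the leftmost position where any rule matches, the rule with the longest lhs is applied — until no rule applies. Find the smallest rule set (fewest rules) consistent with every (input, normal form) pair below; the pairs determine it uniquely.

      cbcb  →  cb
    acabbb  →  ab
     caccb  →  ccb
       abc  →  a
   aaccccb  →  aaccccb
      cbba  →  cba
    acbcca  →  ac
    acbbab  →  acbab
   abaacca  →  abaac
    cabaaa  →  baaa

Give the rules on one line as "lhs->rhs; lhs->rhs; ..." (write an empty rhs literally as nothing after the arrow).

bb->b; bc->; ca->

  | cbcb => cb
  | acabbb => abbb => abb => ab
  | caccb => ccb
  | abc => a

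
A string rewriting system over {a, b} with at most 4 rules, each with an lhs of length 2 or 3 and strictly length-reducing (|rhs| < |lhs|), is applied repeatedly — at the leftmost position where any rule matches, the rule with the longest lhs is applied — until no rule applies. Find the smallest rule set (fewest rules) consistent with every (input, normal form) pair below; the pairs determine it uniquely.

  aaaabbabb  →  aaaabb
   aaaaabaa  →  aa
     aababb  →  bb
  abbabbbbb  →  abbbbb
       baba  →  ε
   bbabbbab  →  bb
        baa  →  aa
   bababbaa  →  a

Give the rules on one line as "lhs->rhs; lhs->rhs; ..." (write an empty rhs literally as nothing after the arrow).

aba->ba; ba->; baa->aa; bba->

  | aaaabbabb => aaaabb
  | aaaaabaa => aaaabaa => aaabaa => aabaa => abaa => baa => aa
  | aababb => ababb => babb => bb
  | abbabbbbb => abbbbb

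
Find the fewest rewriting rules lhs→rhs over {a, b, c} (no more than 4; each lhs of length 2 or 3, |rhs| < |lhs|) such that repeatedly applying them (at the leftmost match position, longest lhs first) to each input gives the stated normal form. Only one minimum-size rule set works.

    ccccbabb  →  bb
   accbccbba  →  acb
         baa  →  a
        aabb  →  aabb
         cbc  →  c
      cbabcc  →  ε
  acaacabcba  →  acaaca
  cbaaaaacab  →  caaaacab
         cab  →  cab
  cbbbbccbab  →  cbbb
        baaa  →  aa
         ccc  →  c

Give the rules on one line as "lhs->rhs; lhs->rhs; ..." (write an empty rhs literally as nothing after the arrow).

  | ccccbabb => ccbabb => babb => bb
  | accbccbba => abccbba => acbba => acb
  | baa => a
  | aabb

ba->; bc->; cc->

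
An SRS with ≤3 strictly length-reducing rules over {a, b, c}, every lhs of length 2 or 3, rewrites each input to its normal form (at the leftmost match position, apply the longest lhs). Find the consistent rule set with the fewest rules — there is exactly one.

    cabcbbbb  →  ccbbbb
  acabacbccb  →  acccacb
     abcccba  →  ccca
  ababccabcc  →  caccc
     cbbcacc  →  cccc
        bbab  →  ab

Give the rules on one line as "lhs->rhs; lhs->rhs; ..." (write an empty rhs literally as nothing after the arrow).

aa->c; ba->a; bc->a

  | cabcbbbb => caabbbb => ccbbbb
  | acabacbccb => acaacbccb => acccbccb => acccacb
  | abcccba => aaccba => cccba => ccca
  | ababccabcc => aabccabcc => cbccabcc => cacabcc => cacaac => caccc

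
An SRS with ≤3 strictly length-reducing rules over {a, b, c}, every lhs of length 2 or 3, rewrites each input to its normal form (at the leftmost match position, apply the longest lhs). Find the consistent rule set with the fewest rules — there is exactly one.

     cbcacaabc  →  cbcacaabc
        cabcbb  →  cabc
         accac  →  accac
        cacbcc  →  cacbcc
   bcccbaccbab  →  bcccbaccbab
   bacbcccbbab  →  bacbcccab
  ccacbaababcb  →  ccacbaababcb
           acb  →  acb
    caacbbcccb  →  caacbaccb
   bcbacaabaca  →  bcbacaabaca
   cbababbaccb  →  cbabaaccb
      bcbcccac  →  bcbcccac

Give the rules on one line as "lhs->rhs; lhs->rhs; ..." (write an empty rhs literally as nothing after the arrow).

  | cbcacaabc
  | cabcbb => cabc
  | accac
  | cacbcc

bb->; bbc->ba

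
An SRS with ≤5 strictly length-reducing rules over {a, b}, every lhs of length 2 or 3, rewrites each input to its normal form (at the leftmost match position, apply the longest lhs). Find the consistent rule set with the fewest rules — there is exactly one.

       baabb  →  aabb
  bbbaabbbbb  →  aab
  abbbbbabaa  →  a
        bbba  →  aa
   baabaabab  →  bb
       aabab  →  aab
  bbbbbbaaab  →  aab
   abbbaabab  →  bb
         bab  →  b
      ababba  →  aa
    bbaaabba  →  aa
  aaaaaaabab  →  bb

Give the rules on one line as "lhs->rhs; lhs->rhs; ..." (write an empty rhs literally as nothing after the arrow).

  | baabb => aabb
  | bbbaabbbbb => aaabbbbb => bbbbbbb => abbbb => aab
  | abbbbbabaa => aabbabaa => aabbaa => aabaa => aaaa => bba => ba => a
  | bbba => aa

aaa->bb; ba->a; bab->b; bbb->a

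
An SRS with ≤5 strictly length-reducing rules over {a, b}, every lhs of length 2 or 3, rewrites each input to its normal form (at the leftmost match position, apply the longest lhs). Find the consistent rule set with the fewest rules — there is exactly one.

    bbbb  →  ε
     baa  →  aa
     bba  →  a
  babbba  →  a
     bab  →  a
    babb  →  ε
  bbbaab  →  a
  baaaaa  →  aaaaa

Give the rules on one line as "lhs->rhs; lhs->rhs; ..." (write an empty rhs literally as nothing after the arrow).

  | bbbb => bb => ε
  | baa => aa
  | bba => a
  | babbba => abba => ba => a

ab->; ba->a; bab->a; bb->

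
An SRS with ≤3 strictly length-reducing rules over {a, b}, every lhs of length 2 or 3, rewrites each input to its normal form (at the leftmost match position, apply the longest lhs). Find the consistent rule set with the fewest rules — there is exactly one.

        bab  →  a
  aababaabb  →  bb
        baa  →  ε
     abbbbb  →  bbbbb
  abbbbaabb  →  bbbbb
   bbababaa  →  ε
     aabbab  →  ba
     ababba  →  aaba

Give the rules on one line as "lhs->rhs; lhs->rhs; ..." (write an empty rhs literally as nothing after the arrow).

abb->bb; baa->; bab->a

  | bab => a
  | aababaabb => aaaaabb => aaaabb => aaabb => aabb => abb => bb
  | baa => ε
  | abbbbb => bbbbb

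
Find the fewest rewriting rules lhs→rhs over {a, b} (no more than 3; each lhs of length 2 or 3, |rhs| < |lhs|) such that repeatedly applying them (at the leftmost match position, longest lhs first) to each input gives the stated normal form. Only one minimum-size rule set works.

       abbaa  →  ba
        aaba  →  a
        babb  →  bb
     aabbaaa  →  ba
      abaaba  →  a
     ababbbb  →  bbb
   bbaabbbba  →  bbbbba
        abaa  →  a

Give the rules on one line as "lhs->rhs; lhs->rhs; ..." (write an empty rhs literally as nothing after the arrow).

  | abbaa => baa => ba
  | aaba => aba => a
  | babb => bb
  | aabbaaa => abbaaa => baaa => baa => ba

aa->a; ab->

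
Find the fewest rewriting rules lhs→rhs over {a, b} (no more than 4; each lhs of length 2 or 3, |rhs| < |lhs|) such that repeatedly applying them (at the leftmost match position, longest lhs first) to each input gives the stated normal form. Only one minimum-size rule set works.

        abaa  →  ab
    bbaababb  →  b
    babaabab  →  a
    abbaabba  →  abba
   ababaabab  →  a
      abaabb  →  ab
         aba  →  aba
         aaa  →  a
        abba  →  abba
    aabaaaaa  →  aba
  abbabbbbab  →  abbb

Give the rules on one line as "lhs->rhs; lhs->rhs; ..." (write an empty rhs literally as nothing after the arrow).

  | abaa => ab
  | bbaababb => bbababb => babb => b
  | babaabab => aabab => abab => a
  | abbaabba => abbabba => abba

aa->; aab->ab; bab->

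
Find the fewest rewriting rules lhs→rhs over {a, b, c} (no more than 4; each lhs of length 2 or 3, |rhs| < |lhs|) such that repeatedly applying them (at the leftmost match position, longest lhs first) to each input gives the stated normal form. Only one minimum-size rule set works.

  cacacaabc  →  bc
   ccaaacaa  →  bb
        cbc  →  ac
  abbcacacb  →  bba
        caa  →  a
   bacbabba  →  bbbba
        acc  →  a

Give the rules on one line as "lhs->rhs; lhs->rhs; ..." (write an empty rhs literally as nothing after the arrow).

aa->b; ab->b; cb->a; cc->

  | cacacaabc => cacacbbc => cacaabc => cacbbc => caabc => cbbc => abc => bc
  | ccaaacaa => aaacaa => bacaa => bacb => baa => bb
  | cbc => ac
  | abbcacacb => bbcacacb => bbcacaa => bbcacb => bbcaa => bbcb => bba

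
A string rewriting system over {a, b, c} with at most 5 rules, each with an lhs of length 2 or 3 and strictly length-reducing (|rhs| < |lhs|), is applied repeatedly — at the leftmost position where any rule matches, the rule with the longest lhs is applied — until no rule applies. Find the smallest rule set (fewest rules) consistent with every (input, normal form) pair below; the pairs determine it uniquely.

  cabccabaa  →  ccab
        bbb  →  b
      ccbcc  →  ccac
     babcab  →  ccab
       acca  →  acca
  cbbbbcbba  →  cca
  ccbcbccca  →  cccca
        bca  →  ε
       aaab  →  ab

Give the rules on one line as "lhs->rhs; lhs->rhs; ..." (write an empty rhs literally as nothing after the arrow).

aa->; bab->c; bb->; bc->a

  | cabccabaa => caacabaa => ccabaa => ccab
  | bbb => b
  | ccbcc => ccac
  | babcab => ccab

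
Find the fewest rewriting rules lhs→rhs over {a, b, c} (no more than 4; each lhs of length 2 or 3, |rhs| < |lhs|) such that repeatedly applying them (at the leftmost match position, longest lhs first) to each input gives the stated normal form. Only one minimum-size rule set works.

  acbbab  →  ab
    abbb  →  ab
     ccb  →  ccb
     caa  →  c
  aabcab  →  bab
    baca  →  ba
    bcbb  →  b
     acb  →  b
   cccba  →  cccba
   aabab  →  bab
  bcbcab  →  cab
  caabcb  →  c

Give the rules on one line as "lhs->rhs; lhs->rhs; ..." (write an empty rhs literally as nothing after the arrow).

  | acbbab => bbab => ab
  | abbb => ab
  | ccb
  | caa => c

aa->; ac->; bb->; bc->b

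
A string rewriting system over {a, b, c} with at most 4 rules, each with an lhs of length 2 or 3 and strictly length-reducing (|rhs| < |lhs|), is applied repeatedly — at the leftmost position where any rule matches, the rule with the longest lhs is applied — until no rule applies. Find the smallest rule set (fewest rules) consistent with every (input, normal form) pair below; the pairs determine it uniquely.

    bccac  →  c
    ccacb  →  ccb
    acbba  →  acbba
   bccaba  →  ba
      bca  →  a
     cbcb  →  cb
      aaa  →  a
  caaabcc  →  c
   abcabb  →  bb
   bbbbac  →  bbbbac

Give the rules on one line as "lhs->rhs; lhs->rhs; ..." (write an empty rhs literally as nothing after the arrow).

aa->; bc->; ca->

  | bccac => cac => c
  | ccacb => ccb
  | acbba
  | bccaba => caba => ba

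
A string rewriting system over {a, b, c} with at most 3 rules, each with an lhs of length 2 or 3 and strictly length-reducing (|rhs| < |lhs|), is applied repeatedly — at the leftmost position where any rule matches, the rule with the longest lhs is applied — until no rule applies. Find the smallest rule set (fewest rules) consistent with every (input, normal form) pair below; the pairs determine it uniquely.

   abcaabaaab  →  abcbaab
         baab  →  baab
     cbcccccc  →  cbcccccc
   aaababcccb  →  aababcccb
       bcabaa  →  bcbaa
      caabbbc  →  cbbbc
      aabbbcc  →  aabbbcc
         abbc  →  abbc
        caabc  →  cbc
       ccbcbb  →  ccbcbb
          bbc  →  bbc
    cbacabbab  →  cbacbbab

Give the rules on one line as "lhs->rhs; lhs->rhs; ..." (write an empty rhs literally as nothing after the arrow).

  | abcaabaaab => abcabaaab => abcbaaab => abcbaab
  | baab
  | cbcccccc
  | aaababcccb => aababcccb

aaa->aa; ca->c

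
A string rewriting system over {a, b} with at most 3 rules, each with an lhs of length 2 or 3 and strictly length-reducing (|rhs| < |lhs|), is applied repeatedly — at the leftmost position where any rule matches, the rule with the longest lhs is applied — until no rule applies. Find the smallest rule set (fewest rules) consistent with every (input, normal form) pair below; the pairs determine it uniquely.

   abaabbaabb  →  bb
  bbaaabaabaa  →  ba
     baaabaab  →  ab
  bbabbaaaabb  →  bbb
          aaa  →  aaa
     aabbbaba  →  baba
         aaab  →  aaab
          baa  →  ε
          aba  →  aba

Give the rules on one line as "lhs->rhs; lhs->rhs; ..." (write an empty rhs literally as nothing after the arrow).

abb->b; baa->

  | abaabbaabb => abbaabb => baabb => bb
  | bbaaabaabaa => babaabaa => babaa => ba
  | baaabaab => abaab => ab
  | bbabbaaaabb => bbbaaaabb => bbaabb => bbb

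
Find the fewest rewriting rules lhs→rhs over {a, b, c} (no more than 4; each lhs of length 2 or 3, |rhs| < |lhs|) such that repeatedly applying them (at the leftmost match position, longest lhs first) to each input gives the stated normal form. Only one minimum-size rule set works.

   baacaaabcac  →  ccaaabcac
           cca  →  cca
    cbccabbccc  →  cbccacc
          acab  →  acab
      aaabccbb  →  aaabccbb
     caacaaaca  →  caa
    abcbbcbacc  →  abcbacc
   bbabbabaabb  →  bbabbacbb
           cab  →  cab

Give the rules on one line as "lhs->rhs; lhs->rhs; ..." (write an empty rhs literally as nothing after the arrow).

aac->; baa->c; bbc->

  | baacaaabcac => ccaaabcac
  | cca
  | cbccabbccc => cbccacc
  | acab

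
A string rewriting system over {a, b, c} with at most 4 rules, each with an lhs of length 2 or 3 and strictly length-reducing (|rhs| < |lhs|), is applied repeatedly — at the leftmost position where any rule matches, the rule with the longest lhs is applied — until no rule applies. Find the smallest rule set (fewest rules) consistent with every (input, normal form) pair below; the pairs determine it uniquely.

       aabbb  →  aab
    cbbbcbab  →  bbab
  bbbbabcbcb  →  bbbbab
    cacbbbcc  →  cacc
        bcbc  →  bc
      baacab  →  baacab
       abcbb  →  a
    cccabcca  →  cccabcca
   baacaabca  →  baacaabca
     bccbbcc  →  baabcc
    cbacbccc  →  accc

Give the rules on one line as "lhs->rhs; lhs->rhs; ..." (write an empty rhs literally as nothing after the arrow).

  | aabbb => aab
  | cbbbcbab => bbcbab => bbab
  | bbbbabcbcb => bbbbabcb => bbbbab
  | cacbbbcc => cabbcc => cacc

abb->a; cb->; ccb->aa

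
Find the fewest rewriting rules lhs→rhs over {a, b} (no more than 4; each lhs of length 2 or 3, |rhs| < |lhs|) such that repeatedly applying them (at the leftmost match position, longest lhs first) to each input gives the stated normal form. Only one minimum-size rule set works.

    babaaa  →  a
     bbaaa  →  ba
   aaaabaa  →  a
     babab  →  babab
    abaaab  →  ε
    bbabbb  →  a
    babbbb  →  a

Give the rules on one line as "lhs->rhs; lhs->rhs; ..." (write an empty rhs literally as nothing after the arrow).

  | babaaa => babb => baa => bb => a
  | bbaaa => aaaa => ba
  | aaaabaa => babaa => babb => baa => bb => a
  | babab

aa->b; aaa->b; aab->; bb->a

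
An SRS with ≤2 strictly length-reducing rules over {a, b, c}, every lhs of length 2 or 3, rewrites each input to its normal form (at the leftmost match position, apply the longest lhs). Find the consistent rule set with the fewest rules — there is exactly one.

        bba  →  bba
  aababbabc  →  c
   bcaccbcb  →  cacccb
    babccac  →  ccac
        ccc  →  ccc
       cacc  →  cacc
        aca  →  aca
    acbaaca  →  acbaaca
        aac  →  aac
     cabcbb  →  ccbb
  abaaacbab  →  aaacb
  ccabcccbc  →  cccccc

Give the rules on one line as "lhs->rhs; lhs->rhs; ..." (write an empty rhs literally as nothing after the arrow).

ab->; bc->c

  | bba
  | aababbabc => aabbabc => ababc => abc => c
  | bcaccbcb => caccbcb => cacccb
  | babccac => bccac => ccac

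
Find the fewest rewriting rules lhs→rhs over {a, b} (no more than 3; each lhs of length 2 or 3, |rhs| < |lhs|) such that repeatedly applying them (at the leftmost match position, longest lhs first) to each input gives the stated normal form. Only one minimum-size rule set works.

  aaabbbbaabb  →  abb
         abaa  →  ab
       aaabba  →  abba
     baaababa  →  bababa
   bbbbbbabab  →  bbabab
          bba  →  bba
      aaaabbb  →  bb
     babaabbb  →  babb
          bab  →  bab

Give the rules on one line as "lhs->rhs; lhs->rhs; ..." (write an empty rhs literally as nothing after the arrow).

aa->; bbb->bb

  | aaabbbbaabb => abbbbaabb => abbbaabb => abbaabb => abbbb => abbb => abb
  | abaa => ab
  | aaabba => abba
  | baaababa => bababa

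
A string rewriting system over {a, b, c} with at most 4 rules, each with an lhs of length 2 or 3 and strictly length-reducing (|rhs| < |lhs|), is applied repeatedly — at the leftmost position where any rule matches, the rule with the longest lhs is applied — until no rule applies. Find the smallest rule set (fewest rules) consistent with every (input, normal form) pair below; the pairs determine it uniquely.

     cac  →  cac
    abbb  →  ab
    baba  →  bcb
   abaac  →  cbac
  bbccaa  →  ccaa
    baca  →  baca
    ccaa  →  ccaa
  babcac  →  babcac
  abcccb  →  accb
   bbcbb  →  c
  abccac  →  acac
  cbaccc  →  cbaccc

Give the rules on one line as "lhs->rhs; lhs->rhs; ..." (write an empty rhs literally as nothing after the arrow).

  | cac
  | abbb => ab
  | baba => bcb
  | abaac => cbac

aba->cb; bb->; bcc->c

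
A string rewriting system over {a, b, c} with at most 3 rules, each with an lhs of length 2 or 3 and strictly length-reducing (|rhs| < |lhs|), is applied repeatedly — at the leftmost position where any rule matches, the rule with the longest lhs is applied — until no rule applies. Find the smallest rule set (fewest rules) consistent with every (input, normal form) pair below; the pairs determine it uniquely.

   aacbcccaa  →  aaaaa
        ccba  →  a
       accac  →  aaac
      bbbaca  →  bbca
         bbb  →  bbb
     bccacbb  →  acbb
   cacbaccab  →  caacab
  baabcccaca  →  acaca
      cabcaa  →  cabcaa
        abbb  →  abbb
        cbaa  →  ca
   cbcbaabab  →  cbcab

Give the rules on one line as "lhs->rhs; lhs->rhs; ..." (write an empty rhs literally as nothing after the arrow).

ba->; cc->a

  | aacbcccaa => aacbacaa => aaccaa => aaaaa
  | ccba => aba => a
  | accac => aaac
  | bbbaca => bbca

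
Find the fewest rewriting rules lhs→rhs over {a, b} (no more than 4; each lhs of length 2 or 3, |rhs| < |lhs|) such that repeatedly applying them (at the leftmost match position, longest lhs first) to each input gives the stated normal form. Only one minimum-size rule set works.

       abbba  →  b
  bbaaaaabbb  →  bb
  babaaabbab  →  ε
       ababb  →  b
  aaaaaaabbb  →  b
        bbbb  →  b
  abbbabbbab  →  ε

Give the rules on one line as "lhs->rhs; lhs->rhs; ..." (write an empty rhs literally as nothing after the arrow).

aa->b; ab->b; bab->; bbb->a

  | abbba => bbba => aa => b
  | bbaaaaabbb => bbbaaabbb => aaaabbb => baabbb => bbbbb => abb => bb
  | babaaabbab => aaabbab => babbab => bab => ε
  | ababb => babb => b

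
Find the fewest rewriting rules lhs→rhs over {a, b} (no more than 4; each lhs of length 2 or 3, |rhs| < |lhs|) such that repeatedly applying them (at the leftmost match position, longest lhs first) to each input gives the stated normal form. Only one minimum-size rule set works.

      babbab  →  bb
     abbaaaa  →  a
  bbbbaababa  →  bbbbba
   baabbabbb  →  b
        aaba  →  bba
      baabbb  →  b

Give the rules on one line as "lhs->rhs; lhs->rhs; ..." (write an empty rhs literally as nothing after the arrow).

  | babbab => bab => bb
  | abbaaaa => aaaa => baa => a
  | bbbbaababa => bbbababa => bbbbaba => bbbbba
  | baabbabbb => abbabbb => abbb => b

aa->b; ab->b; abb->; baa->a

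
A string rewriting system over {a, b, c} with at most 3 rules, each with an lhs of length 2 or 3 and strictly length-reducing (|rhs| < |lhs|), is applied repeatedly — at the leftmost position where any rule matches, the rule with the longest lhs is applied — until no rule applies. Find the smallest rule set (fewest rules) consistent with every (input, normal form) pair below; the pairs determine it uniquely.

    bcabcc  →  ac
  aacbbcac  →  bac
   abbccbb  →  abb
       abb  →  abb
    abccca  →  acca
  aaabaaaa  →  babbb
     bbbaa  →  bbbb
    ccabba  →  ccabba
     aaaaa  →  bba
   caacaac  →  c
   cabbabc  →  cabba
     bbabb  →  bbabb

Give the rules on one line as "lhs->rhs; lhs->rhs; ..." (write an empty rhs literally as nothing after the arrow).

  | bcabcc => abcc => ac
  | aacbbcac => bcbbcac => bbcac => bac
  | abbccbb => abcbb => abb
  | abb

aa->b; bc->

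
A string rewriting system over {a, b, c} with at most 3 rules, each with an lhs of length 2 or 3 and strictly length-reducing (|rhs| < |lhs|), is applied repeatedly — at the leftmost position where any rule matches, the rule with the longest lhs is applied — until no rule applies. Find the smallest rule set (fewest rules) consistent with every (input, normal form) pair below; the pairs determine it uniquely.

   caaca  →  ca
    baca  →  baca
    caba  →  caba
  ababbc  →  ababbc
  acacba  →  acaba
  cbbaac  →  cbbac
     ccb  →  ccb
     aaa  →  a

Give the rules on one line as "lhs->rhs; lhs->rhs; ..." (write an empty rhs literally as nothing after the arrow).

  | caaca => caca => caa => ca
  | baca
  | caba
  | ababbc

aa->a; cac->ca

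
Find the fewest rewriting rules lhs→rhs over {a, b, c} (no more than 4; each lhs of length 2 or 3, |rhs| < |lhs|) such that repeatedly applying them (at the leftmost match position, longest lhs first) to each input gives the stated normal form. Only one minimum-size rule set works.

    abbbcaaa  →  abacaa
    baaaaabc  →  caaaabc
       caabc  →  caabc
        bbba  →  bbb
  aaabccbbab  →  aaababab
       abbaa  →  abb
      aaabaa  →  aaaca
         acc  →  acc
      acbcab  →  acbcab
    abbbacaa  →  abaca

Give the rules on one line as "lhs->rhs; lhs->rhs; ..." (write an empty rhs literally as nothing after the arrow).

baa->ca; bba->bb; bbc->ab; ccb->a

  | abbbcaaa => ababaaa => abacaa
  | baaaaabc => caaaabc
  | caabc
  | bbba => bbb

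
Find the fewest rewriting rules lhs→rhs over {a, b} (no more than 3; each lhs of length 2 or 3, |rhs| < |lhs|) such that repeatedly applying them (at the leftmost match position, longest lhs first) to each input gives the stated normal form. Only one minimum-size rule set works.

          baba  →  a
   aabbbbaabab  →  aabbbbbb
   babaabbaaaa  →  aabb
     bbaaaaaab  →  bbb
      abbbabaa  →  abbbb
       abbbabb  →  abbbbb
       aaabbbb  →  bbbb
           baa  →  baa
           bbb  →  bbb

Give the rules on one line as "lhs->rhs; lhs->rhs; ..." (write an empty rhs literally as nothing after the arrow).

  | baba => a
  | aabbbbaabab => aabbbbabab => aabbbbbab => aabbbbbb
  | babaabbaaaa => aabbaaaa => aabbaaa => aabbaa => aabba => aabb
  | bbaaaaaab => bbaaaaab => bbaaaab => bbaaab => bbaab => bbab => bbb

aaa->; bab->; bba->bb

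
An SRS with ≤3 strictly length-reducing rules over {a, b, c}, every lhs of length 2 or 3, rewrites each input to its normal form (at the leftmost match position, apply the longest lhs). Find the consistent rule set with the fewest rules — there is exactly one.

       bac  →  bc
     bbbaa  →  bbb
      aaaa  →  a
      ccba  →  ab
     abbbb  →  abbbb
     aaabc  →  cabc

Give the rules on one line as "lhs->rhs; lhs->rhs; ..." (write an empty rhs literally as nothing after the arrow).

aa->c; ba->b; cc->a

  | bac => bc
  | bbbaa => bbba => bbb
  | aaaa => caa => cc => a
  | ccba => aba => ab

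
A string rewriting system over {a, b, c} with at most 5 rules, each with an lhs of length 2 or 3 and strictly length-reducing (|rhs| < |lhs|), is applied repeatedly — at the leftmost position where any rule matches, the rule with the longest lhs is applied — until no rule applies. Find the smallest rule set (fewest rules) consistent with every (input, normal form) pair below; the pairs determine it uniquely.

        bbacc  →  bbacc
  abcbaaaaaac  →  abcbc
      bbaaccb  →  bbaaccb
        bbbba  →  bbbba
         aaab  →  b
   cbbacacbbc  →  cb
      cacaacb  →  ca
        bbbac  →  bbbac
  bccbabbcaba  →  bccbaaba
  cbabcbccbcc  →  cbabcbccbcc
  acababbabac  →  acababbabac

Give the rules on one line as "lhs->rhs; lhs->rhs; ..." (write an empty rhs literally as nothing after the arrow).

  | bbacc
  | abcbaaaaaac => abcbaaac => abcbc
  | bbaaccb
  | bbbba

aaa->; acb->; bbc->; cac->c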